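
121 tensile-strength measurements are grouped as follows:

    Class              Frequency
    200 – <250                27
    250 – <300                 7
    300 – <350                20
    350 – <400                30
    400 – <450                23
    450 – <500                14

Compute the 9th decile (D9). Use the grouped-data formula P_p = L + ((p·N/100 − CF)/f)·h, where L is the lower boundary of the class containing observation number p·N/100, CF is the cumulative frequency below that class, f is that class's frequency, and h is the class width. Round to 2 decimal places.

456.79

N = 121; target position k = 90/100 · 121 = 108.9.
Cumulative frequencies: 27, 34, 54, 84, 107, 121.
Observation 108.9 falls in the class 450 – <500.
L = 450, CF = 107, f = 14, h = 50.
P90 = 450 + ((108.9 − 107)/14)·50 = 450 + 6.78571 = 456.786.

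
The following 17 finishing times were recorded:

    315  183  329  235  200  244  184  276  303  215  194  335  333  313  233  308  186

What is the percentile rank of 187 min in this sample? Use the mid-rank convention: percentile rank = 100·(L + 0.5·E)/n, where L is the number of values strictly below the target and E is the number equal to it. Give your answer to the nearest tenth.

17.6

Sorted: 183, 184, 186, 194, 200, 215, 233, 235, 244, 276, 303, 308, 313, 315, 329, 333, 335.
Count below 187: L = 3; count equal: E = 0; n = 17.
Percentile rank = 100·(3 + 0.5·0)/17 = 100·3/17 = 17.65.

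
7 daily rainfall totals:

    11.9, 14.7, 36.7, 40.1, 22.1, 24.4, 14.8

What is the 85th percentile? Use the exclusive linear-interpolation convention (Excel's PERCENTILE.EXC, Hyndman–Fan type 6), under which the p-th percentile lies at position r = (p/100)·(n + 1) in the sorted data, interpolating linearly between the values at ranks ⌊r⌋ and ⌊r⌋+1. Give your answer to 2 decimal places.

Sorted: 11.9, 14.7, 14.8, 22.1, 24.4, 36.7, 40.1.
n = 7.
r = (85/100)·(7 + 1) = 6.8.
Rank 6 is 36.7 and rank 7 is 40.1.
Interpolate: 36.7 + 0.8·(40.1 − 36.7) = 36.7 + 0.8·3.4 = 39.42.

39.42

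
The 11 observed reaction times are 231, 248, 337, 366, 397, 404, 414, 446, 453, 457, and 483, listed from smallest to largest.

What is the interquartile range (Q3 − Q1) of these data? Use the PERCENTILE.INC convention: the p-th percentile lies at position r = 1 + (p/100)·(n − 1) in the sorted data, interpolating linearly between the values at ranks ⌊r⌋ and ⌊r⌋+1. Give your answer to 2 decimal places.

98.00

n = 11.
P25: r = 3.5; ranks 3–4 are 337, 366; interpolating gives 351.5.
P75: r = 8.5; ranks 8–9 are 446, 453; interpolating gives 449.5.
Difference: 449.5 − 351.5 = 98.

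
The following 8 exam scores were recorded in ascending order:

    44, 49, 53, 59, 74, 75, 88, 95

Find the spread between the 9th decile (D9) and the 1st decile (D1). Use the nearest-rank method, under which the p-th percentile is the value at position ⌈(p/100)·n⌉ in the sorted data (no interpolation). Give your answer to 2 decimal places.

51.00

n = 8.
P10: rank ⌈10/100·8⌉ = 1 → 44.
P90: rank ⌈90/100·8⌉ = 8 → 95.
Difference: 95 − 44 = 51.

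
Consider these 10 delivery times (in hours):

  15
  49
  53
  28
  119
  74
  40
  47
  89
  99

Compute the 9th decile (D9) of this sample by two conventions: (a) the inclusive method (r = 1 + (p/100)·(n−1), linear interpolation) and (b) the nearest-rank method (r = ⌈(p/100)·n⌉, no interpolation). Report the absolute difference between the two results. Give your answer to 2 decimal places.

2.00

Sorted: 15, 28, 40, 47, 49, 53, 74, 89, 99, 119.
n = 10.
(a) r = 9.1; between ranks 9 (99) and 10 (119): 101.
(b) the nearest-rank method: rank 9 → 99.
|101 − 99| = 2.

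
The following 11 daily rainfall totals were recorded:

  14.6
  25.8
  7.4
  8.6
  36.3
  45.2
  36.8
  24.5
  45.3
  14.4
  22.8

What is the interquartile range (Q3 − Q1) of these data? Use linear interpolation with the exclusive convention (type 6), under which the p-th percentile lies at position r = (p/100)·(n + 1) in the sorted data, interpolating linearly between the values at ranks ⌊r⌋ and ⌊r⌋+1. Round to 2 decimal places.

22.40

Sorted: 7.4, 8.6, 14.4, 14.6, 22.8, 24.5, 25.8, 36.3, 36.8, 45.2, 45.3.
n = 11.
P25: r = 3 (integer) → 14.4.
P75: r = 9 (integer) → 36.8.
Difference: 36.8 − 14.4 = 22.4.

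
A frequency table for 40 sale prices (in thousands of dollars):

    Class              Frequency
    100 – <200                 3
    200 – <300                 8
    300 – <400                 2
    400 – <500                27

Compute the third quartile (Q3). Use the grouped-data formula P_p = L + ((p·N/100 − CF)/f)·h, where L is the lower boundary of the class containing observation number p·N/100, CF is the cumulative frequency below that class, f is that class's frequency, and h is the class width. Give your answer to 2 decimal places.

462.96

N = 40; target position k = 75/100 · 40 = 30.
Cumulative frequencies: 3, 11, 13, 40.
Observation 30 falls in the class 400 – <500.
L = 400, CF = 13, f = 27, h = 100.
P75 = 400 + ((30 − 13)/27)·100 = 400 + 62.963 = 462.963.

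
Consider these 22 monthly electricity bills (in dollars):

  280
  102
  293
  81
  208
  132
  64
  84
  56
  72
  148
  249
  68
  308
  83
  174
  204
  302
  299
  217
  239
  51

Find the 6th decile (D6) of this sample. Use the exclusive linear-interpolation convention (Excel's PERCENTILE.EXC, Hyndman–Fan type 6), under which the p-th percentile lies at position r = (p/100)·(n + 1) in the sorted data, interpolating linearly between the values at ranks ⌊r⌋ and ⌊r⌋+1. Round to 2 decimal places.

Sorted: 51, 56, 64, 68, 72, 81, 83, 84, 102, 132, 148, 174, 204, 208, 217, 239, 249, 280, 293, 299, 302, 308.
n = 22.
r = (60/100)·(22 + 1) = 13.8.
Rank 13 is 204 and rank 14 is 208.
Interpolate: 204 + 0.8·(208 − 204) = 204 + 0.8·4 = 207.2.

207.20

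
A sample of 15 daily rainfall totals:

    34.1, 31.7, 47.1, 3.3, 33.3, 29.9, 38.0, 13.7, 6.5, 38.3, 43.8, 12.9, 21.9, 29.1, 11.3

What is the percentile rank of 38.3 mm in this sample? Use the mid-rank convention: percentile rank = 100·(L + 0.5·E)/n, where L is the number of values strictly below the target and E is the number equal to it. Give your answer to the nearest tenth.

Sorted: 3.3, 6.5, 11.3, 12.9, 13.7, 21.9, 29.1, 29.9, 31.7, 33.3, 34.1, 38.0, 38.3, 43.8, 47.1.
Count below 38.3: L = 12; count equal: E = 1; n = 15.
Percentile rank = 100·(12 + 0.5·1)/15 = 100·12.5/15 = 83.33.

83.3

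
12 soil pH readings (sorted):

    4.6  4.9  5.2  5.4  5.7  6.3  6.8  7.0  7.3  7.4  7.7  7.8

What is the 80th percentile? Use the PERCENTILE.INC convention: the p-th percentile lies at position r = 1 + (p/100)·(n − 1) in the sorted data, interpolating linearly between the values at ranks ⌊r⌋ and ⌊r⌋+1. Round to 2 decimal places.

7.38

n = 12.
r = 1 + (80/100)·(12 − 1) = 1 + 8.8 = 9.8.
Rank 9 is 7.3 and rank 10 is 7.4.
Interpolate: 7.3 + 0.8·(7.4 − 7.3) = 7.3 + 0.8·0.1 = 7.38.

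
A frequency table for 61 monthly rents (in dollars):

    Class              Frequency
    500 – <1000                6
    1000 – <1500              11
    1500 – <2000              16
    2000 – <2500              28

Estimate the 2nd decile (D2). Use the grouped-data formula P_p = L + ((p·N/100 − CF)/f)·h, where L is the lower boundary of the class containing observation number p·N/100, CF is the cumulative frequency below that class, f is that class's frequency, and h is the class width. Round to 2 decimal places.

N = 61; target position k = 20/100 · 61 = 12.2.
Cumulative frequencies: 6, 17, 33, 61.
Observation 12.2 falls in the class 1000 – <1500.
L = 1000, CF = 6, f = 11, h = 500.
P20 = 1000 + ((12.2 − 6)/11)·500 = 1000 + 281.818 = 1281.82.

1281.82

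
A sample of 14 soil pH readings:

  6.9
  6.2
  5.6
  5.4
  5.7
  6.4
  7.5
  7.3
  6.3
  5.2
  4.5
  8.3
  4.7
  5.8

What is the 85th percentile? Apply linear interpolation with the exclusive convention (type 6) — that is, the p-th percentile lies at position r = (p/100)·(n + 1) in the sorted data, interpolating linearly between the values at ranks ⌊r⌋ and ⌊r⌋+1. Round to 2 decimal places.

Sorted: 4.5, 4.7, 5.2, 5.4, 5.6, 5.7, 5.8, 6.2, 6.3, 6.4, 6.9, 7.3, 7.5, 8.3.
n = 14.
r = (85/100)·(14 + 1) = 12.75.
Rank 12 is 7.3 and rank 13 is 7.5.
Interpolate: 7.3 + 0.75·(7.5 − 7.3) = 7.3 + 0.75·0.2 = 7.45.

7.45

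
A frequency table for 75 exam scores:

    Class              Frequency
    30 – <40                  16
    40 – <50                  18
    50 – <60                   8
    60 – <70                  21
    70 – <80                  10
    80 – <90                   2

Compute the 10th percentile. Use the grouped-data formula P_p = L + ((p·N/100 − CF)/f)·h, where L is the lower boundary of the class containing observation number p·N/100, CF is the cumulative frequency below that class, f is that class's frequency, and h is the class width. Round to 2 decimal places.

N = 75; target position k = 10/100 · 75 = 7.5.
Cumulative frequencies: 16, 34, 42, 63, 73, 75.
Observation 7.5 falls in the class 30 – <40.
L = 30, CF = 0, f = 16, h = 10.
P10 = 30 + ((7.5 − 0)/16)·10 = 30 + 4.6875 = 34.6875.

34.69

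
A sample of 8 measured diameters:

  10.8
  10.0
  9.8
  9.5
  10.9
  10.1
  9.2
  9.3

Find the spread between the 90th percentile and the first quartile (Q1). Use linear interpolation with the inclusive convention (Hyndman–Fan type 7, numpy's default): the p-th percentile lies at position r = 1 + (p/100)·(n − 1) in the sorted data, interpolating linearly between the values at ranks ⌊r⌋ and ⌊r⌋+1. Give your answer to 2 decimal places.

1.38

Sorted: 9.2, 9.3, 9.5, 9.8, 10.0, 10.1, 10.8, 10.9.
n = 8.
P25: r = 2.75; ranks 2–3 are 9.3, 9.5; interpolating gives 9.45.
P90: r = 7.3; ranks 7–8 are 10.8, 10.9; interpolating gives 10.83.
Difference: 10.83 − 9.45 = 1.38.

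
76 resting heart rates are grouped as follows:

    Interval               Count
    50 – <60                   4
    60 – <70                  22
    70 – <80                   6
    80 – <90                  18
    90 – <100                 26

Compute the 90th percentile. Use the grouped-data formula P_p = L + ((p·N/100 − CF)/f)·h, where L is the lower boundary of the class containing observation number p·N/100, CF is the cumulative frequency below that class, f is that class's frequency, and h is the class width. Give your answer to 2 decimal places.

97.08

N = 76; target position k = 90/100 · 76 = 68.4.
Cumulative frequencies: 4, 26, 32, 50, 76.
Observation 68.4 falls in the class 90 – <100.
L = 90, CF = 50, f = 26, h = 10.
P90 = 90 + ((68.4 − 50)/26)·10 = 90 + 7.07692 = 97.0769.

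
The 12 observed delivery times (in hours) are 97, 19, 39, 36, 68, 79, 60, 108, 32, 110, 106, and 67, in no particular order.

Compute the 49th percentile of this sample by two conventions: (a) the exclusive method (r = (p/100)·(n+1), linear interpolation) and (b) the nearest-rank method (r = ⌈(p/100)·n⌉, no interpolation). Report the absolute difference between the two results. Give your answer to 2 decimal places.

0.37

Sorted: 19, 32, 36, 39, 60, 67, 68, 79, 97, 106, 108, 110.
n = 12.
(a) r = 6.37; between ranks 6 (67) and 7 (68): 67.37.
(b) the nearest-rank method: rank 6 → 67.
|67.37 − 67| = 0.37.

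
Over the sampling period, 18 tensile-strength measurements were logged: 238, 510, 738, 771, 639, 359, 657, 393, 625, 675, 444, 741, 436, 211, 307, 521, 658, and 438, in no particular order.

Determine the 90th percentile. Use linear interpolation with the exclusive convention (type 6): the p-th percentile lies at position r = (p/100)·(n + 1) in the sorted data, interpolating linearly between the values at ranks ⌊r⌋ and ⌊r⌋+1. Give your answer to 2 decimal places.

Sorted: 211, 238, 307, 359, 393, 436, 438, 444, 510, 521, 625, 639, 657, 658, 675, 738, 741, 771.
n = 18.
r = (90/100)·(18 + 1) = 17.1.
Rank 17 is 741 and rank 18 is 771.
Interpolate: 741 + 0.1·(771 − 741) = 741 + 0.1·30 = 744.

744.00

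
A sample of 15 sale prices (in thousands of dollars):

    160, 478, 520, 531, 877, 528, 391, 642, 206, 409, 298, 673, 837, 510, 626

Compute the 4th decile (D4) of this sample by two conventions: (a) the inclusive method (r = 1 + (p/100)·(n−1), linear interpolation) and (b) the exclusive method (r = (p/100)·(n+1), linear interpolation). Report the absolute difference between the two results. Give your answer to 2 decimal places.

Sorted: 160, 206, 298, 391, 409, 478, 510, 520, 528, 531, 626, 642, 673, 837, 877.
n = 15.
(a) r = 6.6; between ranks 6 (478) and 7 (510): 497.2.
(b) r = 6.4; between ranks 6 (478) and 7 (510): 490.8.
|497.2 − 490.8| = 6.4.

6.40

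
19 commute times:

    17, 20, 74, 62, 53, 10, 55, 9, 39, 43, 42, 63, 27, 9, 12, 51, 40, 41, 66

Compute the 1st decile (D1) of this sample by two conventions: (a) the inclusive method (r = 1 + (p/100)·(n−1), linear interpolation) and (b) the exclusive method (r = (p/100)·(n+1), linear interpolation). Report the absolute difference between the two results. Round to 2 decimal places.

0.80

Sorted: 9, 9, 10, 12, 17, 20, 27, 39, 40, 41, 42, 43, 51, 53, 55, 62, 63, 66, 74.
n = 19.
(a) r = 2.8; between ranks 2 (9) and 3 (10): 9.8.
(b) r = 2 → value at rank 2 = 9.
|9.8 − 9| = 0.8.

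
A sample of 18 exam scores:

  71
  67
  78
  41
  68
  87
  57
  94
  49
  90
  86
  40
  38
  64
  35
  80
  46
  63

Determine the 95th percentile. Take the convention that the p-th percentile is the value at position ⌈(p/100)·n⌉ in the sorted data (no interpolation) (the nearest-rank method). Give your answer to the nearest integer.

94

Sorted: 35, 38, 40, 41, 46, 49, 57, 63, 64, 67, 68, 71, 78, 80, 86, 87, 90, 94.
n = 18.
Position = ⌈95/100 · 18⌉ = ⌈17.1⌉ = 18.
The value at rank 18 is 94.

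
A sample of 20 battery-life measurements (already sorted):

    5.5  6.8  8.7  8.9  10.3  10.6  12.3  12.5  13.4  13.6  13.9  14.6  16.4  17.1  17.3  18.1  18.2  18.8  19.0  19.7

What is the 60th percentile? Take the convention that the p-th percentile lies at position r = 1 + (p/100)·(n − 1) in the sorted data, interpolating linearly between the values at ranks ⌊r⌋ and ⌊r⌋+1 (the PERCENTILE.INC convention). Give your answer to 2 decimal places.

n = 20.
r = 1 + (60/100)·(20 − 1) = 1 + 11.4 = 12.4.
Rank 12 is 14.6 and rank 13 is 16.4.
Interpolate: 14.6 + 0.4·(16.4 − 14.6) = 14.6 + 0.4·1.8 = 15.32.

15.32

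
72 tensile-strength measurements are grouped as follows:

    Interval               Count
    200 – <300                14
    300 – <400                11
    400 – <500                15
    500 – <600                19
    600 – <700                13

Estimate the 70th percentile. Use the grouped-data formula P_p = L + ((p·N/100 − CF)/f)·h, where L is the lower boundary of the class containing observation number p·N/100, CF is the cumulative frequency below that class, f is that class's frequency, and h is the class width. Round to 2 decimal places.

554.74

N = 72; target position k = 70/100 · 72 = 50.4.
Cumulative frequencies: 14, 25, 40, 59, 72.
Observation 50.4 falls in the class 500 – <600.
L = 500, CF = 40, f = 19, h = 100.
P70 = 500 + ((50.4 − 40)/19)·100 = 500 + 54.7368 = 554.737.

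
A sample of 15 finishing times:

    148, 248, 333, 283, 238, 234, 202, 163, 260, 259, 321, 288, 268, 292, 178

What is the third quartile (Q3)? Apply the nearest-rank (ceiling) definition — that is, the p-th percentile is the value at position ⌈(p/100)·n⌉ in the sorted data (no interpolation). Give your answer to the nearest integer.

288

Sorted: 148, 163, 178, 202, 234, 238, 248, 259, 260, 268, 283, 288, 292, 321, 333.
n = 15.
Position = ⌈75/100 · 15⌉ = ⌈11.25⌉ = 12.
The value at rank 12 is 288.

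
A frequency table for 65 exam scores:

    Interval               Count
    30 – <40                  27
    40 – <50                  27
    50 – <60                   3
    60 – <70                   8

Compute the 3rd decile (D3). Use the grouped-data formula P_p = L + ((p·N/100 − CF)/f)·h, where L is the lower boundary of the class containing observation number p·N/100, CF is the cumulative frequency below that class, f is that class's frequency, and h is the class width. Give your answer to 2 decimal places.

37.22

N = 65; target position k = 30/100 · 65 = 19.5.
Cumulative frequencies: 27, 54, 57, 65.
Observation 19.5 falls in the class 30 – <40.
L = 30, CF = 0, f = 27, h = 10.
P30 = 30 + ((19.5 − 0)/27)·10 = 30 + 7.22222 = 37.2222.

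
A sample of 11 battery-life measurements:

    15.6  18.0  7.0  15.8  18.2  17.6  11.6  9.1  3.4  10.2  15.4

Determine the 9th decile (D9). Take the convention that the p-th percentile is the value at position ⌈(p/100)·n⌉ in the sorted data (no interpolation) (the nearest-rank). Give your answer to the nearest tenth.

Sorted: 3.4, 7.0, 9.1, 10.2, 11.6, 15.4, 15.6, 15.8, 17.6, 18.0, 18.2.
n = 11.
Position = ⌈90/100 · 11⌉ = ⌈9.9⌉ = 10.
The value at rank 10 is 18.0.

18.0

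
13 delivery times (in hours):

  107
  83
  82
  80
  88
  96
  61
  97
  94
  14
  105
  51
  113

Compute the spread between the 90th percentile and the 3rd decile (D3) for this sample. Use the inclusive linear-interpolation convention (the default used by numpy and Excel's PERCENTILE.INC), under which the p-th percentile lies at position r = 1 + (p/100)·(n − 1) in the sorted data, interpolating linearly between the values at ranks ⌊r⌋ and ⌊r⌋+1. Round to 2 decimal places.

25.40

Sorted: 14, 51, 61, 80, 82, 83, 88, 94, 96, 97, 105, 107, 113.
n = 13.
P30: r = 4.6; ranks 4–5 are 80, 82; interpolating gives 81.2.
P90: r = 11.8; ranks 11–12 are 105, 107; interpolating gives 106.6.
Difference: 106.6 − 81.2 = 25.4.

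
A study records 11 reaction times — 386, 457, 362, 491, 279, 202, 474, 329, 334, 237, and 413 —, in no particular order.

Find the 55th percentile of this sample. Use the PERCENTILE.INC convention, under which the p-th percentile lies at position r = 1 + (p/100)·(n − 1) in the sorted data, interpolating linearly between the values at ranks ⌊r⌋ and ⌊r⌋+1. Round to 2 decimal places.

374.00

Sorted: 202, 237, 279, 329, 334, 362, 386, 413, 457, 474, 491.
n = 11.
r = 1 + (55/100)·(11 − 1) = 1 + 5.5 = 6.5.
Rank 6 is 362 and rank 7 is 386.
Interpolate: 362 + 0.5·(386 − 362) = 362 + 0.5·24 = 374.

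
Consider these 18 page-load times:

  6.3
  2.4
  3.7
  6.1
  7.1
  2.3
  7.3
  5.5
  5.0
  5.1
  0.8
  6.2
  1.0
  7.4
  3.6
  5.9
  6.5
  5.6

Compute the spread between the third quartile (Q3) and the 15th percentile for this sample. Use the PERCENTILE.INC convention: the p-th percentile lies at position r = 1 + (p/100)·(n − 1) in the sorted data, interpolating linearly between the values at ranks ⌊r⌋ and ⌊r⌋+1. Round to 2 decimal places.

Sorted: 0.8, 1.0, 2.3, 2.4, 3.6, 3.7, 5.0, 5.1, 5.5, 5.6, 5.9, 6.1, 6.2, 6.3, 6.5, 7.1, 7.3, 7.4.
n = 18.
P15: r = 3.55; ranks 3–4 are 2.3, 2.4; interpolating gives 2.355.
P75: r = 13.75; ranks 13–14 are 6.2, 6.3; interpolating gives 6.275.
Difference: 6.275 − 2.355 = 3.92.

3.92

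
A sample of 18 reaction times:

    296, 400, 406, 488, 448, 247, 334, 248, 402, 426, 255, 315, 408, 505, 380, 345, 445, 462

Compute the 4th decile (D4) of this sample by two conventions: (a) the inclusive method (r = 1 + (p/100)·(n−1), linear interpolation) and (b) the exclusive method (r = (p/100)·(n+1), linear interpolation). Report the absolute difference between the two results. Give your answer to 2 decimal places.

Sorted: 247, 248, 255, 296, 315, 334, 345, 380, 400, 402, 406, 408, 426, 445, 448, 462, 488, 505.
n = 18.
(a) r = 7.8; between ranks 7 (345) and 8 (380): 373.
(b) r = 7.6; between ranks 7 (345) and 8 (380): 366.
|373 − 366| = 7.

7.00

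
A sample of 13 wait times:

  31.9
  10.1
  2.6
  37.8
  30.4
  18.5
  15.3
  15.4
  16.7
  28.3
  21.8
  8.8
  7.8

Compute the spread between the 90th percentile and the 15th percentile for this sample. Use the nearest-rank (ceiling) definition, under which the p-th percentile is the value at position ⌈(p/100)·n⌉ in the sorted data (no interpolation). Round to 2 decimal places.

24.10

Sorted: 2.6, 7.8, 8.8, 10.1, 15.3, 15.4, 16.7, 18.5, 21.8, 28.3, 30.4, 31.9, 37.8.
n = 13.
P15: rank ⌈15/100·13⌉ = 2 → 7.8.
P90: rank ⌈90/100·13⌉ = 12 → 31.9.
Difference: 31.9 − 7.8 = 24.1.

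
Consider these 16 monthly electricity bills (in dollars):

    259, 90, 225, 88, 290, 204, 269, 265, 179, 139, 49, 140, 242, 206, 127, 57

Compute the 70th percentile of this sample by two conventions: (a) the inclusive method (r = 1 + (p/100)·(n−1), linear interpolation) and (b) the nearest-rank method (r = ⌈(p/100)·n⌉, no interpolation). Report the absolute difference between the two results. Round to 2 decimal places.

Sorted: 49, 57, 88, 90, 127, 139, 140, 179, 204, 206, 225, 242, 259, 265, 269, 290.
n = 16.
(a) r = 11.5; between ranks 11 (225) and 12 (242): 233.5.
(b) the nearest-rank method: rank 12 → 242.
|233.5 − 242| = 8.5.

8.50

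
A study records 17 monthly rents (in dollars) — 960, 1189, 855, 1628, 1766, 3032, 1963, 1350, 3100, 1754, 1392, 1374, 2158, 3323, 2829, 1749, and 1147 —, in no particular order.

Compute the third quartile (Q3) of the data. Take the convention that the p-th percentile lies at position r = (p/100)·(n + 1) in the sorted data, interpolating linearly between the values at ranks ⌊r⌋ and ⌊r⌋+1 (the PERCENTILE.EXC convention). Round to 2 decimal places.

2493.50

Sorted: 855, 960, 1147, 1189, 1350, 1374, 1392, 1628, 1749, 1754, 1766, 1963, 2158, 2829, 3032, 3100, 3323.
n = 17.
r = (75/100)·(17 + 1) = 13.5.
Rank 13 is 2158 and rank 14 is 2829.
Interpolate: 2158 + 0.5·(2829 − 2158) = 2158 + 0.5·671 = 2493.5.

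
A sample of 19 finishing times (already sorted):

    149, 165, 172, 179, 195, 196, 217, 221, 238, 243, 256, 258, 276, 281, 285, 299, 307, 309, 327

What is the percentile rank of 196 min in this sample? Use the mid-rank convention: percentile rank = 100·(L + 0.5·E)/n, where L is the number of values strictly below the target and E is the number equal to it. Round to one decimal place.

Count below 196: L = 5; count equal: E = 1; n = 19.
Percentile rank = 100·(5 + 0.5·1)/19 = 100·5.5/19 = 28.95.

28.9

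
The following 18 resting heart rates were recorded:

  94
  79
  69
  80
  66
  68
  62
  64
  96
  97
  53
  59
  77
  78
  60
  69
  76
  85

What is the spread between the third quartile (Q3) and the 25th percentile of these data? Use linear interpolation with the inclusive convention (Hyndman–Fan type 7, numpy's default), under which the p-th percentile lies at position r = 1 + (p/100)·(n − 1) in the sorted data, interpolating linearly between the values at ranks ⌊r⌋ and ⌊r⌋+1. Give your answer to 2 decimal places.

Sorted: 53, 59, 60, 62, 64, 66, 68, 69, 69, 76, 77, 78, 79, 80, 85, 94, 96, 97.
n = 18.
P25: r = 5.25; ranks 5–6 are 64, 66; interpolating gives 64.5.
P75: r = 13.75; ranks 13–14 are 79, 80; interpolating gives 79.75.
Difference: 79.75 − 64.5 = 15.25.

15.25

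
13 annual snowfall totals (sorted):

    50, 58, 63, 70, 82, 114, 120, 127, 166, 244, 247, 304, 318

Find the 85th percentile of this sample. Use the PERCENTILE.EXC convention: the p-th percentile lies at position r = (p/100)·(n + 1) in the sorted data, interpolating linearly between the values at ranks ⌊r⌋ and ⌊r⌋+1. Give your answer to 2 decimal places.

n = 13.
r = (85/100)·(13 + 1) = 11.9.
Rank 11 is 247 and rank 12 is 304.
Interpolate: 247 + 0.9·(304 − 247) = 247 + 0.9·57 = 298.3.

298.30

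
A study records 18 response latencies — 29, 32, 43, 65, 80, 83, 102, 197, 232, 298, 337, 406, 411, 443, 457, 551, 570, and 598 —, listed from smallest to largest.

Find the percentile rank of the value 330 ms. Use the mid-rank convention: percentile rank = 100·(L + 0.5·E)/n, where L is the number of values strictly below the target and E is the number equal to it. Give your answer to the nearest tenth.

Count below 330: L = 10; count equal: E = 0; n = 18.
Percentile rank = 100·(10 + 0.5·0)/18 = 100·10/18 = 55.56.

55.6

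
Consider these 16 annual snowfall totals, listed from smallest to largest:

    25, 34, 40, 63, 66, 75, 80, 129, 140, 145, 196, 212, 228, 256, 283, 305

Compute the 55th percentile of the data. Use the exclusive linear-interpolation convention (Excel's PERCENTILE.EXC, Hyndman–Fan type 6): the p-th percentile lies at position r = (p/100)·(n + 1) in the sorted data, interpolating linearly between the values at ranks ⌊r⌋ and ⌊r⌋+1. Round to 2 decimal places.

141.75

n = 16.
r = (55/100)·(16 + 1) = 9.35.
Rank 9 is 140 and rank 10 is 145.
Interpolate: 140 + 0.35·(145 − 140) = 140 + 0.35·5 = 141.75.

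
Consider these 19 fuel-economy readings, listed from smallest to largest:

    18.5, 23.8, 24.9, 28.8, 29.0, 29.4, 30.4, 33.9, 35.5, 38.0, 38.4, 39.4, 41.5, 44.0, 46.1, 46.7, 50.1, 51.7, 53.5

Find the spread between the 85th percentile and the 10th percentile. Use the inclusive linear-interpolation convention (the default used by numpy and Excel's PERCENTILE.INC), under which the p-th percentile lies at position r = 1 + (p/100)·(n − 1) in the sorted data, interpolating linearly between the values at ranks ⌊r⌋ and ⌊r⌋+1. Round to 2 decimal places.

n = 19.
P10: r = 2.8; ranks 2–3 are 23.8, 24.9; interpolating gives 24.68.
P85: r = 16.3; ranks 16–17 are 46.7, 50.1; interpolating gives 47.72.
Difference: 47.72 − 24.68 = 23.04.

23.04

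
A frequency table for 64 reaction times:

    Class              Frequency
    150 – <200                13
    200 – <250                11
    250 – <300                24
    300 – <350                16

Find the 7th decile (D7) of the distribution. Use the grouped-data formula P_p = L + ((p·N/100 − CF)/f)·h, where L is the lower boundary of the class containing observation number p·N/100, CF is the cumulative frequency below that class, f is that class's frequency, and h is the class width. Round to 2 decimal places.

293.33

N = 64; target position k = 70/100 · 64 = 44.8.
Cumulative frequencies: 13, 24, 48, 64.
Observation 44.8 falls in the class 250 – <300.
L = 250, CF = 24, f = 24, h = 50.
P70 = 250 + ((44.8 − 24)/24)·50 = 250 + 43.3333 = 293.333.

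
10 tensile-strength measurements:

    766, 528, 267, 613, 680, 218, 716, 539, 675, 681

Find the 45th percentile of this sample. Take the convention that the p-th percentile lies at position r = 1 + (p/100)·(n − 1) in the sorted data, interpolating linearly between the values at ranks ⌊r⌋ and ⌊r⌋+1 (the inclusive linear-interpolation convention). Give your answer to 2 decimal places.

Sorted: 218, 267, 528, 539, 613, 675, 680, 681, 716, 766.
n = 10.
r = 1 + (45/100)·(10 − 1) = 1 + 4.05 = 5.05.
Rank 5 is 613 and rank 6 is 675.
Interpolate: 613 + 0.05·(675 − 613) = 613 + 0.05·62 = 616.1.

616.10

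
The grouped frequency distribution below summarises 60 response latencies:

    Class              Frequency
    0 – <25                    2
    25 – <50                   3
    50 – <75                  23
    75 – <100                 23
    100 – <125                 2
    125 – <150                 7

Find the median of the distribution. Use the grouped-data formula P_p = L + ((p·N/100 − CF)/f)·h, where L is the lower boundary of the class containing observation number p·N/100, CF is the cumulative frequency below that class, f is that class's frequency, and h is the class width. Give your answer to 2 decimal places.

N = 60; target position k = 50/100 · 60 = 30.
Cumulative frequencies: 2, 5, 28, 51, 53, 60.
Observation 30 falls in the class 75 – <100.
L = 75, CF = 28, f = 23, h = 25.
P50 = 75 + ((30 − 28)/23)·25 = 75 + 2.17391 = 77.1739.

77.17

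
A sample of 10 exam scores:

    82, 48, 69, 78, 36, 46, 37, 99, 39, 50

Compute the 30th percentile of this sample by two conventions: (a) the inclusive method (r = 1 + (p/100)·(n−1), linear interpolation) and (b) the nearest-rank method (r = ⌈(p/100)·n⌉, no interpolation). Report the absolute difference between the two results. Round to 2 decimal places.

Sorted: 36, 37, 39, 46, 48, 50, 69, 78, 82, 99.
n = 10.
(a) r = 3.7; between ranks 3 (39) and 4 (46): 43.9.
(b) the nearest-rank method: rank 3 → 39.
|43.9 − 39| = 4.9.

4.90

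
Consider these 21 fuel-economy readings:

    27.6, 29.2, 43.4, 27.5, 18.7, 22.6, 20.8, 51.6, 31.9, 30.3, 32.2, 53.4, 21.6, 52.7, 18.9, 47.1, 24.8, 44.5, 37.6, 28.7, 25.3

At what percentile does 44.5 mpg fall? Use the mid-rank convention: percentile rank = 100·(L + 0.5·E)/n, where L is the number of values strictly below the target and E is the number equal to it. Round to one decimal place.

78.6

Sorted: 18.7, 18.9, 20.8, 21.6, 22.6, 24.8, 25.3, 27.5, 27.6, 28.7, 29.2, 30.3, 31.9, 32.2, 37.6, 43.4, 44.5, 47.1, 51.6, 52.7, 53.4.
Count below 44.5: L = 16; count equal: E = 1; n = 21.
Percentile rank = 100·(16 + 0.5·1)/21 = 100·16.5/21 = 78.57.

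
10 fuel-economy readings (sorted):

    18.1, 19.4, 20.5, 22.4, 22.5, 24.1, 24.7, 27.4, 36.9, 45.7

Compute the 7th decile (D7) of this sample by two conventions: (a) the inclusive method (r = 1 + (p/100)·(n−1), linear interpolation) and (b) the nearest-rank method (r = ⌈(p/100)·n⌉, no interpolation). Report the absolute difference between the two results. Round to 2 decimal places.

0.81

n = 10.
(a) r = 7.3; between ranks 7 (24.7) and 8 (27.4): 25.51.
(b) the nearest-rank method: rank 7 → 24.7.
|25.51 − 24.7| = 0.81.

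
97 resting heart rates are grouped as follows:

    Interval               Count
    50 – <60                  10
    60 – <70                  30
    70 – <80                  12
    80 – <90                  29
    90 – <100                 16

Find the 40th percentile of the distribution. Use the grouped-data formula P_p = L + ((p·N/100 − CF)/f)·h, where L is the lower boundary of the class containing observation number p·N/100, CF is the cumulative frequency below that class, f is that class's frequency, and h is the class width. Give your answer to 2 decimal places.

N = 97; target position k = 40/100 · 97 = 38.8.
Cumulative frequencies: 10, 40, 52, 81, 97.
Observation 38.8 falls in the class 60 – <70.
L = 60, CF = 10, f = 30, h = 10.
P40 = 60 + ((38.8 − 10)/30)·10 = 60 + 9.6 = 69.6.

69.60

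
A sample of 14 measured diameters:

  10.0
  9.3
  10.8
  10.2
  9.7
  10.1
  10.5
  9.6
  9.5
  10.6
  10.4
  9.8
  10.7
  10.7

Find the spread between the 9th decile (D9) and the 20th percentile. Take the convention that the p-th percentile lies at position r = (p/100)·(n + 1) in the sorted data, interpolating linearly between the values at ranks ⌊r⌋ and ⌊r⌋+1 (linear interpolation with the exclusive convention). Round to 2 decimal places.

Sorted: 9.3, 9.5, 9.6, 9.7, 9.8, 10.0, 10.1, 10.2, 10.4, 10.5, 10.6, 10.7, 10.7, 10.8.
n = 14.
P20: r = 3 (integer) → 9.6.
P90: r = 13.5; ranks 13–14 are 10.7, 10.8; interpolating gives 10.75.
Difference: 10.75 − 9.6 = 1.15.

1.15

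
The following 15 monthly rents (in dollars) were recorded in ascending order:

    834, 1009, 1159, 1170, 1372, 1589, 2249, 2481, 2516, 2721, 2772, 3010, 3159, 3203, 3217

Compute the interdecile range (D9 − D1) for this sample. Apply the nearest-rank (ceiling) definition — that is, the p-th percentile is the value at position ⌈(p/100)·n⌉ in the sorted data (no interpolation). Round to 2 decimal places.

n = 15.
P10: rank ⌈10/100·15⌉ = 2 → 1009.
P90: rank ⌈90/100·15⌉ = 14 → 3203.
Difference: 3203 − 1009 = 2194.

2194.00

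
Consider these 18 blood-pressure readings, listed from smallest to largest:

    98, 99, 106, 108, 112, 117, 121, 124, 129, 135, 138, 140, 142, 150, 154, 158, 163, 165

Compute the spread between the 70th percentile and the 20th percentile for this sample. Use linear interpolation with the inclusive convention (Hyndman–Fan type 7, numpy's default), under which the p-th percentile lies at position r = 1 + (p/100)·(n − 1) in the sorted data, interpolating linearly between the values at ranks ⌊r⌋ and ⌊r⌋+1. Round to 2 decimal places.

32.20

n = 18.
P20: r = 4.4; ranks 4–5 are 108, 112; interpolating gives 109.6.
P70: r = 12.9; ranks 12–13 are 140, 142; interpolating gives 141.8.
Difference: 141.8 − 109.6 = 32.2.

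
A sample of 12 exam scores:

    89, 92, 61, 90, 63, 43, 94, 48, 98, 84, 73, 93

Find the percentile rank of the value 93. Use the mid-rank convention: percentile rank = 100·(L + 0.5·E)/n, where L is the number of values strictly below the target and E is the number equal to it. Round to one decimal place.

79.2

Sorted: 43, 48, 61, 63, 73, 84, 89, 90, 92, 93, 94, 98.
Count below 93: L = 9; count equal: E = 1; n = 12.
Percentile rank = 100·(9 + 0.5·1)/12 = 100·9.5/12 = 79.17.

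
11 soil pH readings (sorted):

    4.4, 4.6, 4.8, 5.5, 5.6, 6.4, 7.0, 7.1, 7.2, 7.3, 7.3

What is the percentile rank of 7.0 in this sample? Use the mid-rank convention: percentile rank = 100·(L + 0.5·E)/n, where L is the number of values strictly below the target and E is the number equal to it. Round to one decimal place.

59.1

Count below 7.0: L = 6; count equal: E = 1; n = 11.
Percentile rank = 100·(6 + 0.5·1)/11 = 100·6.5/11 = 59.09.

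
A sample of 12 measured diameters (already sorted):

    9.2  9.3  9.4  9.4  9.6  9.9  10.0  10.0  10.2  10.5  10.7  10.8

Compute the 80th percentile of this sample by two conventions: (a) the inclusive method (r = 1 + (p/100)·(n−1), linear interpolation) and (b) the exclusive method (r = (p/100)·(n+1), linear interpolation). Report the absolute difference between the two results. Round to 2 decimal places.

0.14

n = 12.
(a) r = 9.8; between ranks 9 (10.2) and 10 (10.5): 10.44.
(b) r = 10.4; between ranks 10 (10.5) and 11 (10.7): 10.58.
|10.44 − 10.58| = 0.14.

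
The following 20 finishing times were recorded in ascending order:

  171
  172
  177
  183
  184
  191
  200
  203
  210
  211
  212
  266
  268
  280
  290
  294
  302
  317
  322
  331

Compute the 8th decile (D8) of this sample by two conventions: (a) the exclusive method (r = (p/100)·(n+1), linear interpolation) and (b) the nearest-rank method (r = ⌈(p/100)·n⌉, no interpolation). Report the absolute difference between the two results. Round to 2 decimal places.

n = 20.
(a) r = 16.8; between ranks 16 (294) and 17 (302): 300.4.
(b) the nearest-rank method: rank 16 → 294.
|300.4 − 294| = 6.4.

6.40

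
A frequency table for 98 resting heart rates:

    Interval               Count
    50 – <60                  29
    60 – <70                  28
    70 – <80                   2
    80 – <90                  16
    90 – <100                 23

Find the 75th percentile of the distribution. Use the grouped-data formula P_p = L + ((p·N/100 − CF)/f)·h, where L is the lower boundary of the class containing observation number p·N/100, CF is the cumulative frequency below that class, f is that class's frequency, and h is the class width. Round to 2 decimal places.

89.06

N = 98; target position k = 75/100 · 98 = 73.5.
Cumulative frequencies: 29, 57, 59, 75, 98.
Observation 73.5 falls in the class 80 – <90.
L = 80, CF = 59, f = 16, h = 10.
P75 = 80 + ((73.5 − 59)/16)·10 = 80 + 9.0625 = 89.0625.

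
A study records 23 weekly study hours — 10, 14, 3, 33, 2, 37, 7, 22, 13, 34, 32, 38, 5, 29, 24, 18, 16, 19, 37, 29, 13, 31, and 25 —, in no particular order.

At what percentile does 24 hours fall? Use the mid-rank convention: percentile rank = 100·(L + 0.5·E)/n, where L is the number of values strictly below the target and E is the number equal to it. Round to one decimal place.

Sorted: 2, 3, 5, 7, 10, 13, 13, 14, 16, 18, 19, 22, 24, 25, 29, 29, 31, 32, 33, 34, 37, 37, 38.
Count below 24: L = 12; count equal: E = 1; n = 23.
Percentile rank = 100·(12 + 0.5·1)/23 = 100·12.5/23 = 54.35.

54.3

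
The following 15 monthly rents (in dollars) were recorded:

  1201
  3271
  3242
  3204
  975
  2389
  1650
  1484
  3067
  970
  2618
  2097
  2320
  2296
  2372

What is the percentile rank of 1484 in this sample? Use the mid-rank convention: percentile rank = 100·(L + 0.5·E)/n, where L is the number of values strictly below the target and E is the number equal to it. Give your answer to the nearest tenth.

Sorted: 970, 975, 1201, 1484, 1650, 2097, 2296, 2320, 2372, 2389, 2618, 3067, 3204, 3242, 3271.
Count below 1484: L = 3; count equal: E = 1; n = 15.
Percentile rank = 100·(3 + 0.5·1)/15 = 100·3.5/15 = 23.33.

23.3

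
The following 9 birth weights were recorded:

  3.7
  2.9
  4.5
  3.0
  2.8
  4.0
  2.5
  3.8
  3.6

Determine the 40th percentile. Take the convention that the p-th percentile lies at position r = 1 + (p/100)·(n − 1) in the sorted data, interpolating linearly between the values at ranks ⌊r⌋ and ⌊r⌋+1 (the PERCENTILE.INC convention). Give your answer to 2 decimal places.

3.12

Sorted: 2.5, 2.8, 2.9, 3.0, 3.6, 3.7, 3.8, 4.0, 4.5.
n = 9.
r = 1 + (40/100)·(9 − 1) = 1 + 3.2 = 4.2.
Rank 4 is 3.0 and rank 5 is 3.6.
Interpolate: 3.0 + 0.2·(3.6 − 3.0) = 3.0 + 0.2·0.6 = 3.12.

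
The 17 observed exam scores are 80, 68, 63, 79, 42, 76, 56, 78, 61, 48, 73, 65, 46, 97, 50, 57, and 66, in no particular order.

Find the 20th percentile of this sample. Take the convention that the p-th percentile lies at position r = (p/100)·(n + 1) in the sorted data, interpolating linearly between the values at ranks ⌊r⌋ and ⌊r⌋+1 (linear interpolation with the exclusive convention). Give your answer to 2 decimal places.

49.20

Sorted: 42, 46, 48, 50, 56, 57, 61, 63, 65, 66, 68, 73, 76, 78, 79, 80, 97.
n = 17.
r = (20/100)·(17 + 1) = 3.6.
Rank 3 is 48 and rank 4 is 50.
Interpolate: 48 + 0.6·(50 − 48) = 48 + 0.6·2 = 49.2.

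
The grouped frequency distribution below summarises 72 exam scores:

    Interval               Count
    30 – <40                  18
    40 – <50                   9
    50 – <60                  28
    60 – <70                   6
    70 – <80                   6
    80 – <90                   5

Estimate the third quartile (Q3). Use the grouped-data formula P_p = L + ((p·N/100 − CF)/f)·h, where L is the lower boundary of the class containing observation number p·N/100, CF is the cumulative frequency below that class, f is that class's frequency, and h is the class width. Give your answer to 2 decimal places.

59.64

N = 72; target position k = 75/100 · 72 = 54.
Cumulative frequencies: 18, 27, 55, 61, 67, 72.
Observation 54 falls in the class 50 – <60.
L = 50, CF = 27, f = 28, h = 10.
P75 = 50 + ((54 − 27)/28)·10 = 50 + 9.64286 = 59.6429.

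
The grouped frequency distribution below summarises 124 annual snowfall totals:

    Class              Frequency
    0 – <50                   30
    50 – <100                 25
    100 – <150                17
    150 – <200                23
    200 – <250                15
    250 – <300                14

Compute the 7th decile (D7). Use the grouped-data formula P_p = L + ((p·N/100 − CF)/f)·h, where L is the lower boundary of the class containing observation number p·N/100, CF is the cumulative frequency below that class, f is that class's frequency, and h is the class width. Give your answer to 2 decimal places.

N = 124; target position k = 70/100 · 124 = 86.8.
Cumulative frequencies: 30, 55, 72, 95, 110, 124.
Observation 86.8 falls in the class 150 – <200.
L = 150, CF = 72, f = 23, h = 50.
P70 = 150 + ((86.8 − 72)/23)·50 = 150 + 32.1739 = 182.174.

182.17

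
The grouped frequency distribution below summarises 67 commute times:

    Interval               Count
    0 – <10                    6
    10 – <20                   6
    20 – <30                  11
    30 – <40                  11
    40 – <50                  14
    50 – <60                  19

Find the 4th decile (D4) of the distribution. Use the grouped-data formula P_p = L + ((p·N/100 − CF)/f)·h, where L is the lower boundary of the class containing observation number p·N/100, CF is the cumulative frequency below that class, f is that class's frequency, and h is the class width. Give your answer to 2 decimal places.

N = 67; target position k = 40/100 · 67 = 26.8.
Cumulative frequencies: 6, 12, 23, 34, 48, 67.
Observation 26.8 falls in the class 30 – <40.
L = 30, CF = 23, f = 11, h = 10.
P40 = 30 + ((26.8 − 23)/11)·10 = 30 + 3.45455 = 33.4545.

33.45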